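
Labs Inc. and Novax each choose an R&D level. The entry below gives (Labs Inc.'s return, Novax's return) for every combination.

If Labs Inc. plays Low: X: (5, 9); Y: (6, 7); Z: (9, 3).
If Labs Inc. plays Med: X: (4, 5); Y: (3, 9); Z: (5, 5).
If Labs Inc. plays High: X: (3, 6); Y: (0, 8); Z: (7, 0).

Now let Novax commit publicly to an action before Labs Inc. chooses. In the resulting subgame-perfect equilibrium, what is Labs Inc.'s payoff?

5

Labs Inc. best-responds to each possible Novax move:
- X: BR = Low, leader payoff 9.
- Y: BR = Low, leader payoff 7.
- Z: BR = Low, leader payoff 3.
Maximizing over 9, 7, 3, Novax chooses X. Subgame-perfect outcome: (Low, X) with payoffs (5, 9).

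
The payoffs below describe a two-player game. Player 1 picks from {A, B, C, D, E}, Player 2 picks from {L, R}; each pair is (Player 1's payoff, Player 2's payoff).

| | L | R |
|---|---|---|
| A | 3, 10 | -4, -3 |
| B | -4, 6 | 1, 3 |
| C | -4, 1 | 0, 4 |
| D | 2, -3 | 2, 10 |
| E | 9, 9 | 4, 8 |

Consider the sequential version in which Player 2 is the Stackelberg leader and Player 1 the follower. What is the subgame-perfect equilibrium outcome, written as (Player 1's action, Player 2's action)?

Work backward from Player 1's decision.
- L → Player 1 plays E (best of 3, -4, -4, 2, 9); Player 2 gets 9.
- R → Player 1 plays E (best of -4, 1, 0, 2, 4); Player 2 gets 8.
Player 2's induced payoffs are 9, 8, so Player 2 commits to L. Subgame-perfect outcome: (E, L) with payoffs (9, 9).

(E, L)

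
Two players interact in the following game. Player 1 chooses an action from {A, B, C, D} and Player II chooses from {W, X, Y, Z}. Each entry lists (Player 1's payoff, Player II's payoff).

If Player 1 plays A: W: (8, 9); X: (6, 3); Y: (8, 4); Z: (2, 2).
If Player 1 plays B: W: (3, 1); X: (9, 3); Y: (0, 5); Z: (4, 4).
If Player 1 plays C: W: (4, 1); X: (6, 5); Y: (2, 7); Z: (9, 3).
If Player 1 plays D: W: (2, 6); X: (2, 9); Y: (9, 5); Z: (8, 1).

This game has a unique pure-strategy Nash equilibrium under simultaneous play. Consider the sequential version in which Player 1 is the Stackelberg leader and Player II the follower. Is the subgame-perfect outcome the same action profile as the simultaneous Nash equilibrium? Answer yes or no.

yes

Work backward from Player II's decision.
- A: BR = W, leader payoff 8.
- B: BR = Y, leader payoff 0.
- C: BR = Y, leader payoff 2.
- D: BR = X, leader payoff 2.
Player 1's induced payoffs are 8, 0, 2, 2, so Player 1 commits to A. Subgame-perfect outcome: (A, W) with payoffs (8, 9).
Now find the simultaneous Nash equilibrium.
Player 1's best replies: W→A; X→B; Y→D; Z→C.
Player II's best replies: A→W; B→Y; C→Y; D→X.
The unique mutual best reply is (A, W), giving (8, 9).
Sequential outcome (A, W) coincides with the Nash profile (A, W).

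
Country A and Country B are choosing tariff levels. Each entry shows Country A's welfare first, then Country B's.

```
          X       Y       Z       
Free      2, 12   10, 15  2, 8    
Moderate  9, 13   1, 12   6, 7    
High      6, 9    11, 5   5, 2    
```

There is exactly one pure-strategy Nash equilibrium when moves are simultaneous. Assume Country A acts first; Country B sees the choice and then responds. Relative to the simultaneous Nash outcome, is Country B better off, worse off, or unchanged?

Work backward from Country B's decision.
- Free: BR = Y, leader payoff 10.
- Moderate: BR = X, leader payoff 9.
- High: BR = X, leader payoff 6.
Maximizing over 10, 9, 6, Country A chooses Free. Subgame-perfect outcome: (Free, Y) with payoffs (10, 15).
Under simultaneous play:
Country A's best replies: X→Moderate; Y→High; Z→Moderate.
Country B's best replies: Free→Y; Moderate→X; High→X.
The unique mutual best reply is (Moderate, X), giving (9, 13).
Country B earns 15 sequentially versus 13 at the Nash outcome: better off.

better off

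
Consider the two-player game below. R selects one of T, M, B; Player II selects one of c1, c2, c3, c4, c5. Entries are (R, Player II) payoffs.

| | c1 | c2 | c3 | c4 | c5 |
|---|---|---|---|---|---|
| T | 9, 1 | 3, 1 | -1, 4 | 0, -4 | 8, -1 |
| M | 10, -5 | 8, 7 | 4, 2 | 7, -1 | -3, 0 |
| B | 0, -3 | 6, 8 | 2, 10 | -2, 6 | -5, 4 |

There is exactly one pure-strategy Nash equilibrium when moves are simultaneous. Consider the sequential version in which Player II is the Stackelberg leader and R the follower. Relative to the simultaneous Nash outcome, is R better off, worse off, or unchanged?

unchanged

Backward induction with Player II moving first.
- c1: R compares 9, 10, 0 and picks M; Player II would get -5.
- c2: R compares 3, 8, 6 and picks M; Player II would get 7.
- c3: R compares -1, 4, 2 and picks M; Player II would get 2.
- c4: R compares 0, 7, -2 and picks M; Player II would get -1.
- c5: R compares 8, -3, -5 and picks T; Player II would get -1.
Maximizing over -5, 7, 2, -1, -1, Player II chooses c2. Subgame-perfect outcome: (M, c2) with payoffs (8, 7).
Under simultaneous play:
R's best replies: c1→M; c2→M; c3→M; c4→M; c5→T.
Player II's best replies: T→c3; M→c2; B→c3.
Only (M, c2) has each player best-responding; Nash payoffs (8, 7).
R earns 8 sequentially versus 8 at the Nash outcome: unchanged.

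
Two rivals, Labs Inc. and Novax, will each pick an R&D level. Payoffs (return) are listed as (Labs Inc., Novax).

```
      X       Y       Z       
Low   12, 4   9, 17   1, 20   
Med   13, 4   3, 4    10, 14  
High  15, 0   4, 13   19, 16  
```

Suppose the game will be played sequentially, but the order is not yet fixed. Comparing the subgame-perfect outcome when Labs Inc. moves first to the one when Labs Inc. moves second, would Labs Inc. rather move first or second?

first

If Labs Inc. leads: Novax's best replies are Low→Z, Med→Z, High→Z; Labs Inc.'s induced payoffs 1, 10, 19; outcome (High, Z), payoffs (19, 16).
If Novax leads: Labs Inc.'s best replies are X→High, Y→Low, Z→High; Novax's induced payoffs 0, 17, 16; outcome (Low, Y), payoffs (9, 17).
Labs Inc. gets 19 moving first and 9 moving second, so Labs Inc. prefers to move first.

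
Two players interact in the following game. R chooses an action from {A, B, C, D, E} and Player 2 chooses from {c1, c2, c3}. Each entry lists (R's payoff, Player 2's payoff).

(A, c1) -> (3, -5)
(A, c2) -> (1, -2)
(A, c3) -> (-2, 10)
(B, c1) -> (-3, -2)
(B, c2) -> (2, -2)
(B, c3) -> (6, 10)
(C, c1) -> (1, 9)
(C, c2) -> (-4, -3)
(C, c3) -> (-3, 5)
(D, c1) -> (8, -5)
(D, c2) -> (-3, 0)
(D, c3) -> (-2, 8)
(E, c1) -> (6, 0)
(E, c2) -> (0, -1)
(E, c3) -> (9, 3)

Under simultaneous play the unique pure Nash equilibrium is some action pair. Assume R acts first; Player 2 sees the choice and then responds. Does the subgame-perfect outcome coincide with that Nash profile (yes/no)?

Backward induction with R moving first.
- A: Player 2 compares -5, -2, 10 and picks c3; R would get -2.
- B: Player 2 compares -2, -2, 10 and picks c3; R would get 6.
- C: Player 2 compares 9, -3, 5 and picks c1; R would get 1.
- D: Player 2 compares -5, 0, 8 and picks c3; R would get -2.
- E: Player 2 compares 0, -1, 3 and picks c3; R would get 9.
Among -2, 6, 1, -2, 9, the best is 9 at E. Subgame-perfect outcome: (E, c3) with payoffs (9, 3).
For the simultaneous game, intersect best replies.
R's best replies: c1→D; c2→B; c3→E.
Player 2's best replies: A→c3; B→c3; C→c1; D→c3; E→c3.
Only (E, c3) has each player best-responding; Nash payoffs (9, 3).
Sequential outcome (E, c3) coincides with the Nash profile (E, c3).

yes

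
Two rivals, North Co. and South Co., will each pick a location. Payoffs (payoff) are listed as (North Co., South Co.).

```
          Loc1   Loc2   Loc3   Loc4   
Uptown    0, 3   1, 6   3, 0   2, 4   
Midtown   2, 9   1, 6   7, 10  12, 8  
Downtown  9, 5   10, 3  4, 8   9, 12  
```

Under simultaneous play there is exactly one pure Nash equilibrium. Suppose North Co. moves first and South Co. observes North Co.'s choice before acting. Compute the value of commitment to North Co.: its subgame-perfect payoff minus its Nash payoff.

2

South Co. best-responds to each possible North Co. move:
- Uptown: South Co. compares 3, 6, 0, 4 and picks Loc2; North Co. would get 1.
- Midtown: South Co. compares 9, 6, 10, 8 and picks Loc3; North Co. would get 7.
- Downtown: South Co. compares 5, 3, 8, 12 and picks Loc4; North Co. would get 9.
Among 1, 7, 9, the best is 9 at Downtown. Subgame-perfect outcome: (Downtown, Loc4) with payoffs (9, 12).
Now find the simultaneous Nash equilibrium.
North Co.'s best replies: Loc1→Downtown; Loc2→Downtown; Loc3→Midtown; Loc4→Midtown.
South Co.'s best replies: Uptown→Loc2; Midtown→Loc3; Downtown→Loc4.
The unique mutual best reply is (Midtown, Loc3), giving (7, 10).
North Co.'s commitment gain: 9 − 7 = 2.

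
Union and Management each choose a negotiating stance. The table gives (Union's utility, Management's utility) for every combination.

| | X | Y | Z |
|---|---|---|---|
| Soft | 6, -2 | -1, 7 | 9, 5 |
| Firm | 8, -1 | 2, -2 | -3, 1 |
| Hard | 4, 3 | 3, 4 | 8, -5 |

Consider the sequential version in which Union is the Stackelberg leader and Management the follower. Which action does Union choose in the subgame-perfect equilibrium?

Management best-responds to each possible Union move:
- Soft: Management compares -2, 7, 5 and picks Y; Union would get -1.
- Firm: Management compares -1, -2, 1 and picks Z; Union would get -3.
- Hard: Management compares 3, 4, -5 and picks Y; Union would get 3.
Maximizing over -1, -3, 3, Union chooses Hard. Subgame-perfect outcome: (Hard, Y) with payoffs (3, 4).

Hard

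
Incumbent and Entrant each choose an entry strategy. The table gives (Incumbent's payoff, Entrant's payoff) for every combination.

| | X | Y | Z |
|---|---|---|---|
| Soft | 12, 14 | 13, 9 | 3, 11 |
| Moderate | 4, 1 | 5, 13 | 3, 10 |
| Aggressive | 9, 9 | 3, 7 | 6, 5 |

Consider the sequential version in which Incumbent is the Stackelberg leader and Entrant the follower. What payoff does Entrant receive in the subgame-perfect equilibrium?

14

Entrant best-responds to each possible Incumbent move:
- Soft → Entrant plays X (best of 14, 9, 11); Incumbent gets 12.
- Moderate → Entrant plays Y (best of 1, 13, 10); Incumbent gets 5.
- Aggressive → Entrant plays X (best of 9, 7, 5); Incumbent gets 9.
Among 12, 5, 9, the best is 12 at Soft. Subgame-perfect outcome: (Soft, X) with payoffs (12, 14).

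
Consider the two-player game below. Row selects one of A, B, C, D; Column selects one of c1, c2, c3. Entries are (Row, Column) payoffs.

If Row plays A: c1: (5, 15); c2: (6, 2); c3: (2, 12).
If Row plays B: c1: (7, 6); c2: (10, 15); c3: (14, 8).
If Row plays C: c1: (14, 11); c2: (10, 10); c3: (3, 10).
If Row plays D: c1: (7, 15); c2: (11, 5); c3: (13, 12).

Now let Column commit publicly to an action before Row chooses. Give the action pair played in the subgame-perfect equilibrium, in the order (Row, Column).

Backward induction with Column moving first.
- c1: Row compares 5, 7, 14, 7 and picks C; Column would get 11.
- c2: Row compares 6, 10, 10, 11 and picks D; Column would get 5.
- c3: Row compares 2, 14, 3, 13 and picks B; Column would get 8.
Among 11, 5, 8, the best is 11 at c1. Subgame-perfect outcome: (C, c1) with payoffs (14, 11).

(C, c1)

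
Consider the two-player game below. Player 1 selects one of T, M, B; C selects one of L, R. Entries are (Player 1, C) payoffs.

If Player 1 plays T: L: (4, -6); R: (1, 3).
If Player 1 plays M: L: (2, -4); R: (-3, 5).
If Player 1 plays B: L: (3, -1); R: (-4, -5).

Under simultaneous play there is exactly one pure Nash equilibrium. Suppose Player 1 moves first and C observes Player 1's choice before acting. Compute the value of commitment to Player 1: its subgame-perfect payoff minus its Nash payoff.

C best-responds to each possible Player 1 move:
- T: C compares -6, 3 and picks R; Player 1 would get 1.
- M: C compares -4, 5 and picks R; Player 1 would get -3.
- B: C compares -1, -5 and picks L; Player 1 would get 3.
Player 1's induced payoffs are 1, -3, 3, so Player 1 commits to B. Subgame-perfect outcome: (B, L) with payoffs (3, -1).
For the simultaneous game, intersect best replies.
Player 1's best replies: L→T; R→T.
C's best replies: T→R; M→R; B→L.
The unique mutual best reply is (T, R), giving (1, 3).
Player 1's commitment gain: 3 − 1 = 2.

2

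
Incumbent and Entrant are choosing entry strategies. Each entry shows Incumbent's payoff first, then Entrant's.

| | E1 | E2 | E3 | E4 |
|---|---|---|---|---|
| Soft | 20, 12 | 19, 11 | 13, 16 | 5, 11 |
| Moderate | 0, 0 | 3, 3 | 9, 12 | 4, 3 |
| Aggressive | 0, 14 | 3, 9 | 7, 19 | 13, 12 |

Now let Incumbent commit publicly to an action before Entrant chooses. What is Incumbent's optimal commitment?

Backward induction with Incumbent moving first.
- Soft → Entrant plays E3 (best of 12, 11, 16, 11); Incumbent gets 13.
- Moderate → Entrant plays E3 (best of 0, 3, 12, 3); Incumbent gets 9.
- Aggressive → Entrant plays E3 (best of 14, 9, 19, 12); Incumbent gets 7.
Maximizing over 13, 9, 7, Incumbent chooses Soft. Subgame-perfect outcome: (Soft, E3) with payoffs (13, 16).

Soft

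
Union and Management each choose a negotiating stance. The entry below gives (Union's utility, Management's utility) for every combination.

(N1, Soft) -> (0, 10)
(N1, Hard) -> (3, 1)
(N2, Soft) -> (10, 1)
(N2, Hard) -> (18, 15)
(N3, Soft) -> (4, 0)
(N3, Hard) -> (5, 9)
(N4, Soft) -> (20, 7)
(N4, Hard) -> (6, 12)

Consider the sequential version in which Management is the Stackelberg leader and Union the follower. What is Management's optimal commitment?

Hard

Work backward from Union's decision.
- Soft → Union plays N4 (best of 0, 10, 4, 20); Management gets 7.
- Hard → Union plays N2 (best of 3, 18, 5, 6); Management gets 15.
Among 7, 15, the best is 15 at Hard. Subgame-perfect outcome: (N2, Hard) with payoffs (18, 15).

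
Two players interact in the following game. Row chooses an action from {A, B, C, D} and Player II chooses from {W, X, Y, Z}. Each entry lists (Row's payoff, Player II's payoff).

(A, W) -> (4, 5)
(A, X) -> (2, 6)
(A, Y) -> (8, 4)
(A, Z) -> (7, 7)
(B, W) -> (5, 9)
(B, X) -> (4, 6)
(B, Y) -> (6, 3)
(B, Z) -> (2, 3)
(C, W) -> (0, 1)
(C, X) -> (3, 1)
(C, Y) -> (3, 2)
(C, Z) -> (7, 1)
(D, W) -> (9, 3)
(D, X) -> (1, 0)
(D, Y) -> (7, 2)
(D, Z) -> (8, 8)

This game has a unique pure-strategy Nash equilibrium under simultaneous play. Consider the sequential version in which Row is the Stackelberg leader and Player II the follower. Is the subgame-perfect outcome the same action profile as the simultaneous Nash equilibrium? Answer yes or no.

yes

Backward induction with Row moving first.
- A → Player II plays Z (best of 5, 6, 4, 7); Row gets 7.
- B → Player II plays W (best of 9, 6, 3, 3); Row gets 5.
- C → Player II plays Y (best of 1, 1, 2, 1); Row gets 3.
- D → Player II plays Z (best of 3, 0, 2, 8); Row gets 8.
Row's induced payoffs are 7, 5, 3, 8, so Row commits to D. Subgame-perfect outcome: (D, Z) with payoffs (8, 8).
For the simultaneous game, intersect best replies.
Row's best replies: W→D; X→B; Y→A; Z→D.
Player II's best replies: A→Z; B→W; C→Y; D→Z.
Only (D, Z) has each player best-responding; Nash payoffs (8, 8).
Sequential outcome (D, Z) coincides with the Nash profile (D, Z).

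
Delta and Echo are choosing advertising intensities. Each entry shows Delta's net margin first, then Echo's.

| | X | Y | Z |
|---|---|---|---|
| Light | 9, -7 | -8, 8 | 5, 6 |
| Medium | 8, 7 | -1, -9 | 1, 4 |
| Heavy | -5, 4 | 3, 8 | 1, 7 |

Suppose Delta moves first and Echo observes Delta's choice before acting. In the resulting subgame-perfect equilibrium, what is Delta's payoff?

Solve by backward induction (Delta leads).
- Light → Echo plays Y (best of -7, 8, 6); Delta gets -8.
- Medium → Echo plays X (best of 7, -9, 4); Delta gets 8.
- Heavy → Echo plays Y (best of 4, 8, 7); Delta gets 3.
Among -8, 8, 3, the best is 8 at Medium. Subgame-perfect outcome: (Medium, X) with payoffs (8, 7).

8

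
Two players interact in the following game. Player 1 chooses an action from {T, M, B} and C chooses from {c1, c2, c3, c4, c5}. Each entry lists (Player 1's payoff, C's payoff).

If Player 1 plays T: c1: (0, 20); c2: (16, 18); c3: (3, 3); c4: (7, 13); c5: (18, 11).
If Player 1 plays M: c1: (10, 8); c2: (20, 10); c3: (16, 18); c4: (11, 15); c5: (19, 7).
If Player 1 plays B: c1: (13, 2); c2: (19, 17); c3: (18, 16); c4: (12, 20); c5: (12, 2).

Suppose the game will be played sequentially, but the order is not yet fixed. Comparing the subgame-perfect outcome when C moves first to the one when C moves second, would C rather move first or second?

first

If Player 1 leads: C's best replies are T→c1, M→c3, B→c4; Player 1's induced payoffs 0, 16, 12; outcome (M, c3), payoffs (16, 18).
If C leads: Player 1's best replies are c1→B, c2→M, c3→B, c4→B, c5→M; C's induced payoffs 2, 10, 16, 20, 7; outcome (B, c4), payoffs (12, 20).
C gets 20 moving first and 18 moving second, so C prefers to move first.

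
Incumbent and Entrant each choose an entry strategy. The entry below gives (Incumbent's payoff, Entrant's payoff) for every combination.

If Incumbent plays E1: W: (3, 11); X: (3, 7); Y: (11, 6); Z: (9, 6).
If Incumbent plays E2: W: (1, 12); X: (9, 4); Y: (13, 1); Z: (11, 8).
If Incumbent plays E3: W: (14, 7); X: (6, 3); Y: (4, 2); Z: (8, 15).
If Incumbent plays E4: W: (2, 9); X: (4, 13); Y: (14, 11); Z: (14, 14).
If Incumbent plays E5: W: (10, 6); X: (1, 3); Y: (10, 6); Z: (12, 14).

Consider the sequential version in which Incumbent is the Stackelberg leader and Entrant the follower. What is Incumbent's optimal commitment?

Entrant best-responds to each possible Incumbent move:
- E1: Entrant compares 11, 7, 6, 6 and picks W; Incumbent would get 3.
- E2: Entrant compares 12, 4, 1, 8 and picks W; Incumbent would get 1.
- E3: Entrant compares 7, 3, 2, 15 and picks Z; Incumbent would get 8.
- E4: Entrant compares 9, 13, 11, 14 and picks Z; Incumbent would get 14.
- E5: Entrant compares 6, 3, 6, 14 and picks Z; Incumbent would get 12.
Among 3, 1, 8, 14, 12, the best is 14 at E4. Subgame-perfect outcome: (E4, Z) with payoffs (14, 14).

E4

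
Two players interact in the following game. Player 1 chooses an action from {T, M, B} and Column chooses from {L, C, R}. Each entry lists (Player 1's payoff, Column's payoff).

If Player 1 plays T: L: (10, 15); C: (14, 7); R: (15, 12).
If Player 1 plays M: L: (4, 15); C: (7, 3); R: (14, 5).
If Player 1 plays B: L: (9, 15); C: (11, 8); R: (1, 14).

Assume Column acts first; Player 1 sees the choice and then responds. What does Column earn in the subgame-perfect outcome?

15

Backward induction with Column moving first.
- L: Player 1 compares 10, 4, 9 and picks T; Column would get 15.
- C: Player 1 compares 14, 7, 11 and picks T; Column would get 7.
- R: Player 1 compares 15, 14, 1 and picks T; Column would get 12.
Maximizing over 15, 7, 12, Column chooses L. Subgame-perfect outcome: (T, L) with payoffs (10, 15).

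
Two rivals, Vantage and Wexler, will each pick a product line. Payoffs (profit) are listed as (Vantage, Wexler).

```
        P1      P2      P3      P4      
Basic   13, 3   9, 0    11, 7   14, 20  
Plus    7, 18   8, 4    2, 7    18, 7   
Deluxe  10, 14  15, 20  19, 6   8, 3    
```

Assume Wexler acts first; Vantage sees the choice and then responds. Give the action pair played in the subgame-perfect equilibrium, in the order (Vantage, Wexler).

Work backward from Vantage's decision.
- P1: Vantage compares 13, 7, 10 and picks Basic; Wexler would get 3.
- P2: Vantage compares 9, 8, 15 and picks Deluxe; Wexler would get 20.
- P3: Vantage compares 11, 2, 19 and picks Deluxe; Wexler would get 6.
- P4: Vantage compares 14, 18, 8 and picks Plus; Wexler would get 7.
Maximizing over 3, 20, 6, 7, Wexler chooses P2. Subgame-perfect outcome: (Deluxe, P2) with payoffs (15, 20).

(Deluxe, P2)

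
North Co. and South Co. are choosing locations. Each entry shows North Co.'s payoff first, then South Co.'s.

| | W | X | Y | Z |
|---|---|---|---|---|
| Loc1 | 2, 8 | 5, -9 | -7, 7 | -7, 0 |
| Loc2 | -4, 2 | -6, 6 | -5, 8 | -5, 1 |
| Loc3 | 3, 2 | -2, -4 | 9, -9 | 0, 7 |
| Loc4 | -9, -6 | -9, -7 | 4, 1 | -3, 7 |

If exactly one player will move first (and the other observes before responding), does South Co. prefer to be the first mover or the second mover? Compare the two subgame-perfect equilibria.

If North Co. leads: South Co.'s best replies are Loc1→W, Loc2→Y, Loc3→Z, Loc4→Z; North Co.'s induced payoffs 2, -5, 0, -3; outcome (Loc1, W), payoffs (2, 8).
If South Co. leads: North Co.'s best replies are W→Loc3, X→Loc1, Y→Loc3, Z→Loc3; South Co.'s induced payoffs 2, -9, -9, 7; outcome (Loc3, Z), payoffs (0, 7).
South Co. gets 7 moving first and 8 moving second, so South Co. prefers to move second.

second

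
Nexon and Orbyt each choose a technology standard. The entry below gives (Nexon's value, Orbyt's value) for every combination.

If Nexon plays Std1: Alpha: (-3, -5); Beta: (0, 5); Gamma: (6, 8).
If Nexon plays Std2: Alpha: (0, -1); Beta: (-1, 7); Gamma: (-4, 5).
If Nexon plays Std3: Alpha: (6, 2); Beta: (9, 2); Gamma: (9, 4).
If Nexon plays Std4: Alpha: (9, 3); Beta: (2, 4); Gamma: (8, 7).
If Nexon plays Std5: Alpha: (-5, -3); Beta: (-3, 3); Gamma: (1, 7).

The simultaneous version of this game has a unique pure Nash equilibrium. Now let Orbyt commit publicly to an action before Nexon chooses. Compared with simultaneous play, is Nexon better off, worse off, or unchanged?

unchanged

Solve by backward induction (Orbyt leads).
- Alpha: BR = Std4, leader payoff 3.
- Beta: BR = Std3, leader payoff 2.
- Gamma: BR = Std3, leader payoff 4.
Maximizing over 3, 2, 4, Orbyt chooses Gamma. Subgame-perfect outcome: (Std3, Gamma) with payoffs (9, 4).
For the simultaneous game, intersect best replies.
Nexon's best replies: Alpha→Std4; Beta→Std3; Gamma→Std3.
Orbyt's best replies: Std1→Gamma; Std2→Beta; Std3→Gamma; Std4→Gamma; Std5→Gamma.
Only (Std3, Gamma) has each player best-responding; Nash payoffs (9, 4).
Nexon earns 9 sequentially versus 9 at the Nash outcome: unchanged.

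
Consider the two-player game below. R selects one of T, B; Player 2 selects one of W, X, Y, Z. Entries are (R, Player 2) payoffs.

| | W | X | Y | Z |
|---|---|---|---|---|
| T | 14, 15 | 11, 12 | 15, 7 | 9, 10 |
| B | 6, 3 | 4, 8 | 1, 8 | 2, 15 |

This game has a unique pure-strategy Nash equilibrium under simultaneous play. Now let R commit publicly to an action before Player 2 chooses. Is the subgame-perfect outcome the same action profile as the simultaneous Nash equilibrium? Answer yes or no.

Backward induction with R moving first.
- T: BR = W, leader payoff 14.
- B: BR = Z, leader payoff 2.
Among 14, 2, the best is 14 at T. Subgame-perfect outcome: (T, W) with payoffs (14, 15).
Now find the simultaneous Nash equilibrium.
R's best replies: W→T; X→T; Y→T; Z→T.
Player 2's best replies: T→W; B→Z.
Only (T, W) has each player best-responding; Nash payoffs (14, 15).
Sequential outcome (T, W) coincides with the Nash profile (T, W).

yes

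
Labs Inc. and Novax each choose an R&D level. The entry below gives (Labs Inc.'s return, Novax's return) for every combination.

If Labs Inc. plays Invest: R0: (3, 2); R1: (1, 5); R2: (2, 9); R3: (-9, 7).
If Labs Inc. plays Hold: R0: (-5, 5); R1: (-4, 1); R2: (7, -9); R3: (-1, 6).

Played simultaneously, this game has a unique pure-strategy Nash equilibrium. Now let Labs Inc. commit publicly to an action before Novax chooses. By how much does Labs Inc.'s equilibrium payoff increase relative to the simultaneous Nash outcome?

3

Novax best-responds to each possible Labs Inc. move:
- Invest: BR = R2, leader payoff 2.
- Hold: BR = R3, leader payoff -1.
Maximizing over 2, -1, Labs Inc. chooses Invest. Subgame-perfect outcome: (Invest, R2) with payoffs (2, 9).
Now find the simultaneous Nash equilibrium.
Labs Inc.'s best replies: R0→Invest; R1→Invest; R2→Hold; R3→Hold.
Novax's best replies: Invest→R2; Hold→R3.
Only (Hold, R3) has each player best-responding; Nash payoffs (-1, 6).
Labs Inc.'s commitment gain: 2 − -1 = 3.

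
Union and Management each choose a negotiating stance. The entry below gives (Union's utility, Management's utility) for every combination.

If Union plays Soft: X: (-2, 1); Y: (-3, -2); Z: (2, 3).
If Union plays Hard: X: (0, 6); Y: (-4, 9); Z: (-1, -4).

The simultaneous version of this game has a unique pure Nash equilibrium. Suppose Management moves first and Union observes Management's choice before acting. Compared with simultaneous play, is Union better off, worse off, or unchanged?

Union best-responds to each possible Management move:
- X: Union compares -2, 0 and picks Hard; Management would get 6.
- Y: Union compares -3, -4 and picks Soft; Management would get -2.
- Z: Union compares 2, -1 and picks Soft; Management would get 3.
Maximizing over 6, -2, 3, Management chooses X. Subgame-perfect outcome: (Hard, X) with payoffs (0, 6).
Under simultaneous play:
Union's best replies: X→Hard; Y→Soft; Z→Soft.
Management's best replies: Soft→Z; Hard→Y.
Only (Soft, Z) has each player best-responding; Nash payoffs (2, 3).
Union earns 0 sequentially versus 2 at the Nash outcome: worse off.

worse off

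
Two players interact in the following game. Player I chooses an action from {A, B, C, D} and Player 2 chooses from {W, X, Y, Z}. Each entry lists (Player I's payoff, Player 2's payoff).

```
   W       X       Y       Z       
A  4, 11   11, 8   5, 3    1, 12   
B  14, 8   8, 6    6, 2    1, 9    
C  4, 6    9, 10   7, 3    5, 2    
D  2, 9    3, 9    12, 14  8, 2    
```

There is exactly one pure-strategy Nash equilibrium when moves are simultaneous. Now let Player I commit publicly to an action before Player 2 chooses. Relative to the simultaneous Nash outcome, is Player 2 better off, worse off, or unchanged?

unchanged

Solve by backward induction (Player I leads).
- A: BR = Z, leader payoff 1.
- B: BR = Z, leader payoff 1.
- C: BR = X, leader payoff 9.
- D: BR = Y, leader payoff 12.
Player I's induced payoffs are 1, 1, 9, 12, so Player I commits to D. Subgame-perfect outcome: (D, Y) with payoffs (12, 14).
Now find the simultaneous Nash equilibrium.
Player I's best replies: W→B; X→A; Y→D; Z→D.
Player 2's best replies: A→Z; B→Z; C→X; D→Y.
Only (D, Y) has each player best-responding; Nash payoffs (12, 14).
Player 2 earns 14 sequentially versus 14 at the Nash outcome: unchanged.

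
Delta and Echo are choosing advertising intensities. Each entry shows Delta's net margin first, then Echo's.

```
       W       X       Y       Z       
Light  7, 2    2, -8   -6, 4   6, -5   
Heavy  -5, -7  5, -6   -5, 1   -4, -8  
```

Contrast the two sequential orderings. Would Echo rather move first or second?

first

If Delta leads: Echo's best replies are Light→Y, Heavy→Y; Delta's induced payoffs -6, -5; outcome (Heavy, Y), payoffs (-5, 1).
If Echo leads: Delta's best replies are W→Light, X→Heavy, Y→Heavy, Z→Light; Echo's induced payoffs 2, -6, 1, -5; outcome (Light, W), payoffs (7, 2).
Echo gets 2 moving first and 1 moving second, so Echo prefers to move first.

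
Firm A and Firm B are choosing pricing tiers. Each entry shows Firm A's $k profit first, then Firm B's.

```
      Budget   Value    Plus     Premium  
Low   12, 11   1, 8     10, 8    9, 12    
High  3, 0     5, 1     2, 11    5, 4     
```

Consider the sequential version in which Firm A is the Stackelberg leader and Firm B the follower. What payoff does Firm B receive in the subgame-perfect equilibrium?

Backward induction with Firm A moving first.
- Low: BR = Premium, leader payoff 9.
- High: BR = Plus, leader payoff 2.
Among 9, 2, the best is 9 at Low. Subgame-perfect outcome: (Low, Premium) with payoffs (9, 12).

12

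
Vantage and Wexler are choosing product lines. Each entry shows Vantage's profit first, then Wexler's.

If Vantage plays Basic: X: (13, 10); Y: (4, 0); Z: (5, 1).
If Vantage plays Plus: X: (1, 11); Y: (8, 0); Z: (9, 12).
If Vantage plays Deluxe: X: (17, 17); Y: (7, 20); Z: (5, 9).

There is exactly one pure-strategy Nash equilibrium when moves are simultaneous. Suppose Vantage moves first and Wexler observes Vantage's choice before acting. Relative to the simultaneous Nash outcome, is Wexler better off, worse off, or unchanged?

worse off

Wexler best-responds to each possible Vantage move:
- Basic → Wexler plays X (best of 10, 0, 1); Vantage gets 13.
- Plus → Wexler plays Z (best of 11, 0, 12); Vantage gets 9.
- Deluxe → Wexler plays Y (best of 17, 20, 9); Vantage gets 7.
Vantage's induced payoffs are 13, 9, 7, so Vantage commits to Basic. Subgame-perfect outcome: (Basic, X) with payoffs (13, 10).
Under simultaneous play:
Vantage's best replies: X→Deluxe; Y→Plus; Z→Plus.
Wexler's best replies: Basic→X; Plus→Z; Deluxe→Y.
Only (Plus, Z) has each player best-responding; Nash payoffs (9, 12).
Wexler earns 10 sequentially versus 12 at the Nash outcome: worse off.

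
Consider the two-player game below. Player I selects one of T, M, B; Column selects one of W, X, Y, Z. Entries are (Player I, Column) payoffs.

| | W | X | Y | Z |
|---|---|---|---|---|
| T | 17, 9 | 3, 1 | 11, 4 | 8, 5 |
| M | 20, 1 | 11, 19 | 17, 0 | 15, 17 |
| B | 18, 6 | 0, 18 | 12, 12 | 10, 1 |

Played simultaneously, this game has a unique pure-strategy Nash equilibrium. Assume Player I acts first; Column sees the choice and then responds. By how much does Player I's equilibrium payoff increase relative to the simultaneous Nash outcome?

6

Work backward from Column's decision.
- T: Column compares 9, 1, 4, 5 and picks W; Player I would get 17.
- M: Column compares 1, 19, 0, 17 and picks X; Player I would get 11.
- B: Column compares 6, 18, 12, 1 and picks X; Player I would get 0.
Maximizing over 17, 11, 0, Player I chooses T. Subgame-perfect outcome: (T, W) with payoffs (17, 9).
Under simultaneous play:
Player I's best replies: W→M; X→M; Y→M; Z→M.
Column's best replies: T→W; M→X; B→X.
Only (M, X) has each player best-responding; Nash payoffs (11, 19).
Player I's commitment gain: 17 − 11 = 6.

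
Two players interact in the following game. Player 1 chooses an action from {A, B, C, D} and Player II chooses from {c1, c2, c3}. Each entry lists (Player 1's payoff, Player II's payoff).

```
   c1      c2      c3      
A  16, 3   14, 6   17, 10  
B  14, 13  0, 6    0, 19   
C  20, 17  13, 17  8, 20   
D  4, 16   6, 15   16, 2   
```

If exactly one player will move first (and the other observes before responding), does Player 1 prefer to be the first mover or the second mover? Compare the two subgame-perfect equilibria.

If Player 1 leads: Player II's best replies are A→c3, B→c3, C→c3, D→c1; Player 1's induced payoffs 17, 0, 8, 4; outcome (A, c3), payoffs (17, 10).
If Player II leads: Player 1's best replies are c1→C, c2→A, c3→A; Player II's induced payoffs 17, 6, 10; outcome (C, c1), payoffs (20, 17).
Player 1 gets 17 moving first and 20 moving second, so Player 1 prefers to move second.

second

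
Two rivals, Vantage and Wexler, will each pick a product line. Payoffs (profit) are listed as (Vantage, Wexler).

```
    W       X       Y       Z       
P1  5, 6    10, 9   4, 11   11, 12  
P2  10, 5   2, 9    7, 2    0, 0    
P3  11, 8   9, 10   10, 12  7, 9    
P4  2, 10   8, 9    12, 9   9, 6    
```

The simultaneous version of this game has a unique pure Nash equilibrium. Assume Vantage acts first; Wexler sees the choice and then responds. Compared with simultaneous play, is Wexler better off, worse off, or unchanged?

unchanged

Backward induction with Vantage moving first.
- P1 → Wexler plays Z (best of 6, 9, 11, 12); Vantage gets 11.
- P2 → Wexler plays X (best of 5, 9, 2, 0); Vantage gets 2.
- P3 → Wexler plays Y (best of 8, 10, 12, 9); Vantage gets 10.
- P4 → Wexler plays W (best of 10, 9, 9, 6); Vantage gets 2.
Vantage's induced payoffs are 11, 2, 10, 2, so Vantage commits to P1. Subgame-perfect outcome: (P1, Z) with payoffs (11, 12).
Now find the simultaneous Nash equilibrium.
Vantage's best replies: W→P3; X→P1; Y→P4; Z→P1.
Wexler's best replies: P1→Z; P2→X; P3→Y; P4→W.
Only (P1, Z) has each player best-responding; Nash payoffs (11, 12).
Wexler earns 12 sequentially versus 12 at the Nash outcome: unchanged.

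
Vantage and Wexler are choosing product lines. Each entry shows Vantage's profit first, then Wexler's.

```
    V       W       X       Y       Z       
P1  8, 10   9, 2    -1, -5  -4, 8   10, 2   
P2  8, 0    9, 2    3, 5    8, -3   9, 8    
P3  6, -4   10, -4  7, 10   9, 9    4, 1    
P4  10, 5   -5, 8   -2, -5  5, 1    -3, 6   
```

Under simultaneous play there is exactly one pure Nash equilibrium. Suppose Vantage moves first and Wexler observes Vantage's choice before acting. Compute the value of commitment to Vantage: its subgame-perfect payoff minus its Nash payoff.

2

Solve by backward induction (Vantage leads).
- P1 → Wexler plays V (best of 10, 2, -5, 8, 2); Vantage gets 8.
- P2 → Wexler plays Z (best of 0, 2, 5, -3, 8); Vantage gets 9.
- P3 → Wexler plays X (best of -4, -4, 10, 9, 1); Vantage gets 7.
- P4 → Wexler plays W (best of 5, 8, -5, 1, 6); Vantage gets -5.
Among 8, 9, 7, -5, the best is 9 at P2. Subgame-perfect outcome: (P2, Z) with payoffs (9, 8).
Now find the simultaneous Nash equilibrium.
Vantage's best replies: V→P4; W→P3; X→P3; Y→P3; Z→P1.
Wexler's best replies: P1→V; P2→Z; P3→X; P4→W.
The unique mutual best reply is (P3, X), giving (7, 10).
Vantage's commitment gain: 9 − 7 = 2.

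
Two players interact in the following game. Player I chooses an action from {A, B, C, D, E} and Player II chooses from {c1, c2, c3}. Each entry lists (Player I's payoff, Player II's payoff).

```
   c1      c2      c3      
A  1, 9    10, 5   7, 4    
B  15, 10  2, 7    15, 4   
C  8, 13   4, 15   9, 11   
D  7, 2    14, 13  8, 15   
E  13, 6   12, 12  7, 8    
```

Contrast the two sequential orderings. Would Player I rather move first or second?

If Player I leads: Player II's best replies are A→c1, B→c1, C→c2, D→c3, E→c2; Player I's induced payoffs 1, 15, 4, 8, 12; outcome (B, c1), payoffs (15, 10).
If Player II leads: Player I's best replies are c1→B, c2→D, c3→B; Player II's induced payoffs 10, 13, 4; outcome (D, c2), payoffs (14, 13).
Player I gets 15 moving first and 14 moving second, so Player I prefers to move first.

first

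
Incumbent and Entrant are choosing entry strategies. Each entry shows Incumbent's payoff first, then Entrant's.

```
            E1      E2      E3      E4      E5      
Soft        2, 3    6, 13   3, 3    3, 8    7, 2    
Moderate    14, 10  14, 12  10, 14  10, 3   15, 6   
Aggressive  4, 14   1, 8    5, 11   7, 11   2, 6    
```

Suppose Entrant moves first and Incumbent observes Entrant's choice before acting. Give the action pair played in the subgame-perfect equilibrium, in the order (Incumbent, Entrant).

Solve by backward induction (Entrant leads).
- E1: BR = Moderate, leader payoff 10.
- E2: BR = Moderate, leader payoff 12.
- E3: BR = Moderate, leader payoff 14.
- E4: BR = Moderate, leader payoff 3.
- E5: BR = Moderate, leader payoff 6.
Among 10, 12, 14, 3, 6, the best is 14 at E3. Subgame-perfect outcome: (Moderate, E3) with payoffs (10, 14).

(Moderate, E3)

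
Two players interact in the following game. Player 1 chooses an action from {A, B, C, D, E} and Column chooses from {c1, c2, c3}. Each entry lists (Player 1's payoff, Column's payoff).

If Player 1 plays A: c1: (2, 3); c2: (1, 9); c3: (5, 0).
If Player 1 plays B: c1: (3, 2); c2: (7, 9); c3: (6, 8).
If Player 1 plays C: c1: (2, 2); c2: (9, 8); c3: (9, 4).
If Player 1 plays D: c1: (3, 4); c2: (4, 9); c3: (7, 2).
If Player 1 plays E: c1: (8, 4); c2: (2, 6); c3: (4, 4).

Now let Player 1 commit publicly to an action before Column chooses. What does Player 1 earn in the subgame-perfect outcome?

9

Work backward from Column's decision.
- A → Column plays c2 (best of 3, 9, 0); Player 1 gets 1.
- B → Column plays c2 (best of 2, 9, 8); Player 1 gets 7.
- C → Column plays c2 (best of 2, 8, 4); Player 1 gets 9.
- D → Column plays c2 (best of 4, 9, 2); Player 1 gets 4.
- E → Column plays c2 (best of 4, 6, 4); Player 1 gets 2.
Player 1's induced payoffs are 1, 7, 9, 4, 2, so Player 1 commits to C. Subgame-perfect outcome: (C, c2) with payoffs (9, 8).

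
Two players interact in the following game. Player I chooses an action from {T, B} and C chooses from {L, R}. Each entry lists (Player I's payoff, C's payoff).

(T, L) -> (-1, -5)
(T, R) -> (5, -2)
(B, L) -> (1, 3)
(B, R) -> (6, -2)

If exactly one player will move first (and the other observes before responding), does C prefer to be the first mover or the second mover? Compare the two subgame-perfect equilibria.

If Player I leads: C's best replies are T→R, B→L; Player I's induced payoffs 5, 1; outcome (T, R), payoffs (5, -2).
If C leads: Player I's best replies are L→B, R→B; C's induced payoffs 3, -2; outcome (B, L), payoffs (1, 3).
C gets 3 moving first and -2 moving second, so C prefers to move first.

first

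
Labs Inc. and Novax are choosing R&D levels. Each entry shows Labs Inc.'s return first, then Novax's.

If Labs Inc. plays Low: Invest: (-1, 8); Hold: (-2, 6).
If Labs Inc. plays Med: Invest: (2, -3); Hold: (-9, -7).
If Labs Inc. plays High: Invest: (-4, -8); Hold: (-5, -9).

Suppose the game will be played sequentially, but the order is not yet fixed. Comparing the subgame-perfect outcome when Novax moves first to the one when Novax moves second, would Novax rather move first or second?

If Labs Inc. leads: Novax's best replies are Low→Invest, Med→Invest, High→Invest; Labs Inc.'s induced payoffs -1, 2, -4; outcome (Med, Invest), payoffs (2, -3).
If Novax leads: Labs Inc.'s best replies are Invest→Med, Hold→Low; Novax's induced payoffs -3, 6; outcome (Low, Hold), payoffs (-2, 6).
Novax gets 6 moving first and -3 moving second, so Novax prefers to move first.

first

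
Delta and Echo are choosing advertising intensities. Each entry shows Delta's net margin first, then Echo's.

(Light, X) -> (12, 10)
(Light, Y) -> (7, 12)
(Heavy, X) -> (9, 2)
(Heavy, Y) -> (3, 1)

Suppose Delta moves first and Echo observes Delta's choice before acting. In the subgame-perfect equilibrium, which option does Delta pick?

Solve by backward induction (Delta leads).
- Light: BR = Y, leader payoff 7.
- Heavy: BR = X, leader payoff 9.
Maximizing over 7, 9, Delta chooses Heavy. Subgame-perfect outcome: (Heavy, X) with payoffs (9, 2).

Heavy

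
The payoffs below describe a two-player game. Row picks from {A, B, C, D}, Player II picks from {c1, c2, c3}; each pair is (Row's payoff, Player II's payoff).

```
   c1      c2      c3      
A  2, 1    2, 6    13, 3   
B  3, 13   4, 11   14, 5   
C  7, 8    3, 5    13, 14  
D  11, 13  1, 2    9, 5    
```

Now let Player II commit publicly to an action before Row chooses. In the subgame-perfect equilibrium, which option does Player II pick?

c1

Backward induction with Player II moving first.
- c1 → Row plays D (best of 2, 3, 7, 11); Player II gets 13.
- c2 → Row plays B (best of 2, 4, 3, 1); Player II gets 11.
- c3 → Row plays B (best of 13, 14, 13, 9); Player II gets 5.
Player II's induced payoffs are 13, 11, 5, so Player II commits to c1. Subgame-perfect outcome: (D, c1) with payoffs (11, 13).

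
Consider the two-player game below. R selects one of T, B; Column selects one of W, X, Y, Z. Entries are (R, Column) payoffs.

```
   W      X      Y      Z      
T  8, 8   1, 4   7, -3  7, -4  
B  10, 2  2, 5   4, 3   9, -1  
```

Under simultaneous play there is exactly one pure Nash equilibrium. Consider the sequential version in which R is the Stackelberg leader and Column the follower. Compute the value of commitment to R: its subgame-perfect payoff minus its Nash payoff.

6

Work backward from Column's decision.
- T: BR = W, leader payoff 8.
- B: BR = X, leader payoff 2.
Among 8, 2, the best is 8 at T. Subgame-perfect outcome: (T, W) with payoffs (8, 8).
For the simultaneous game, intersect best replies.
R's best replies: W→B; X→B; Y→T; Z→B.
Column's best replies: T→W; B→X.
Only (B, X) has each player best-responding; Nash payoffs (2, 5).
R's commitment gain: 8 − 2 = 6.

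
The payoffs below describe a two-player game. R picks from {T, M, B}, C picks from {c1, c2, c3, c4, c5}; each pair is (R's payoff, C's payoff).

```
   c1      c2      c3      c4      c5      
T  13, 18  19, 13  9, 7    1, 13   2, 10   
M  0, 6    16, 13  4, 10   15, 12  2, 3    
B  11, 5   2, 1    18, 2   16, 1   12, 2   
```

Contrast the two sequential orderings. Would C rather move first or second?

If R leads: C's best replies are T→c1, M→c2, B→c1; R's induced payoffs 13, 16, 11; outcome (M, c2), payoffs (16, 13).
If C leads: R's best replies are c1→T, c2→T, c3→B, c4→B, c5→B; C's induced payoffs 18, 13, 2, 1, 2; outcome (T, c1), payoffs (13, 18).
C gets 18 moving first and 13 moving second, so C prefers to move first.

first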